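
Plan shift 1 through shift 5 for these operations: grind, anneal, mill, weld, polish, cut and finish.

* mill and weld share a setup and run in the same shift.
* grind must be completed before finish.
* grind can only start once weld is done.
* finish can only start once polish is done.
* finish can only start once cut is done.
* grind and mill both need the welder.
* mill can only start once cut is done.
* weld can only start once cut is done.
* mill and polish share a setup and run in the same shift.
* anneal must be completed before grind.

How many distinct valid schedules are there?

13

Splitting on grind: it can be shift 3 (4), shift 4 (9). Listing each branch's schedules as (anneal, mill, weld, polish, cut, finish) by shift number:
grind=shift 3: (1,2,2,2,1,4) (1,2,2,2,1,5) (2,2,2,2,1,4) (2,2,2,2,1,5) — 4.
grind=shift 4: (1,2,2,2,1,5) (1,3,3,3,1,5) (1,3,3,3,2,5) (2,2,2,2,1,5) (2,3,3,3,1,5) (2,3,3,3,2,5) (3,2,2,2,1,5) (3,3,3,3,1,5) (3,3,3,3,2,5) — 9.
Summing: 4 + 9 = 13.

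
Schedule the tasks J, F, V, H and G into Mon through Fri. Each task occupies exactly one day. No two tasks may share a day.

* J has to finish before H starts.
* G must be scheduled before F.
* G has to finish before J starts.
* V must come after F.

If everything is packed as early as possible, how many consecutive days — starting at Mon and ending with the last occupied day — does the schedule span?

5

The precedence chain requires at least 3 distinct days.
With at most 1 per day and 5 tasks, at least 5 days are needed.
5 works (last occupied day: Fri): for example H in Fri, G in Mon, J in Tue, V in Thu, F in Wed.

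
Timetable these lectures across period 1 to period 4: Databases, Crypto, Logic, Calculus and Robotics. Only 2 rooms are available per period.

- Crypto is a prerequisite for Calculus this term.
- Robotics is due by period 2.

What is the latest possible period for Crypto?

Downstream work caps Crypto at period 3.
Crypto at period 3 is achievable: Calculus in period 4; Crypto in period 3; Databases in period 1; Robotics in period 1; Logic in period 2.

period 3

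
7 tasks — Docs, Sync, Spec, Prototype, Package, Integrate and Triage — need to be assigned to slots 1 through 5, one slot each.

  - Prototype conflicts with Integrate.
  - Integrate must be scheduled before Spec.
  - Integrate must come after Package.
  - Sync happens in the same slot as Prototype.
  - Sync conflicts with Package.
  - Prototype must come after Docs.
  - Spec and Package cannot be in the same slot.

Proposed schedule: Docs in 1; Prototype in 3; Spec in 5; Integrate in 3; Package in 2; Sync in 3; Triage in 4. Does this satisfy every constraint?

Invalid. Prototype conflicts with Integrate.

Prototype must come after Docs — holds.
Sync conflicts with Package — holds.
Spec and Package cannot be in the same slot — holds.
Integrate must be scheduled before Spec — holds.
Prototype conflicts with Integrate — violated.
Sync happens in the same slot as Prototype — holds.
Integrate must come after Package — holds.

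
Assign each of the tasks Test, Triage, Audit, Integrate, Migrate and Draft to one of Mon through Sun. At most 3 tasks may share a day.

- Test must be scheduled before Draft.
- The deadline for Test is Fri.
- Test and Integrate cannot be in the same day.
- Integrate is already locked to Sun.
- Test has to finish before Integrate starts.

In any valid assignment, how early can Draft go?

Precedence pushes Draft to at least Tue.
Draft at Tue is achievable: Migrate -> Tue; Test -> Mon; Integrate -> Sun; Draft -> Tue; Triage -> Mon; Audit -> Mon.

Tue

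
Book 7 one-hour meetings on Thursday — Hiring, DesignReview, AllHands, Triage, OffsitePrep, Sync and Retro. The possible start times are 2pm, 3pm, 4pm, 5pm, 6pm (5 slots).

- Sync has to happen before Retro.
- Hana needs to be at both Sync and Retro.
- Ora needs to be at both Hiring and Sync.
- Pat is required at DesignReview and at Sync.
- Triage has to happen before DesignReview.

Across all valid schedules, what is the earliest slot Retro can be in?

3pm

Precedence pushes Retro to at least 3pm.
Retro at 3pm is achievable: OffsitePrep in 2pm; DesignReview in 3pm; Retro in 3pm; Triage in 2pm; AllHands in 2pm; Sync in 2pm; Hiring in 3pm.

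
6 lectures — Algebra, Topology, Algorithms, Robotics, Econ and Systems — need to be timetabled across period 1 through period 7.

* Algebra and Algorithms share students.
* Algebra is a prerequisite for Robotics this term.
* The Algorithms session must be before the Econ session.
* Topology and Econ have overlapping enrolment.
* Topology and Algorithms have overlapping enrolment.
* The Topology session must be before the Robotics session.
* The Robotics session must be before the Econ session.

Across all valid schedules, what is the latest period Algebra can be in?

Downstream work caps Algebra at period 5.
Algebra at period 5 is achievable: Robotics=period 6; Algorithms=period 2; Algebra=period 5; Econ=period 7; Systems=period 1; Topology=period 1.

period 5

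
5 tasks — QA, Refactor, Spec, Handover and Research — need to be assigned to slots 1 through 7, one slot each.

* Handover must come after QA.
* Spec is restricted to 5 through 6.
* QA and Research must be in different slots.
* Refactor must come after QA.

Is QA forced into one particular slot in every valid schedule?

QA can be 1 (e.g. Handover in 2; Refactor in 2; Spec in 5; Research in 2; QA in 1) or 2 (e.g. Handover=3; Research=1; Spec=5; Refactor=3; QA=2).

No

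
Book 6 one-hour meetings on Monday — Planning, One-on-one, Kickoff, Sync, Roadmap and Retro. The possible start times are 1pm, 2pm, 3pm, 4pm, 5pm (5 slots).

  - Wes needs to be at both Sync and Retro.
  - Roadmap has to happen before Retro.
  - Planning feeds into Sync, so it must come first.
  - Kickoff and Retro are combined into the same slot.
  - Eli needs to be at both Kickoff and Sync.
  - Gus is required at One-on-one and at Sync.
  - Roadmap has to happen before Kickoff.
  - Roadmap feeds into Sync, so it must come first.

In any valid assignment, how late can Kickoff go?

Precedence pushes Kickoff to at least 2pm.
Kickoff at 5pm is achievable: Kickoff=5pm; Roadmap=1pm; One-on-one=1pm; Sync=2pm; Planning=1pm; Retro=5pm.

5pm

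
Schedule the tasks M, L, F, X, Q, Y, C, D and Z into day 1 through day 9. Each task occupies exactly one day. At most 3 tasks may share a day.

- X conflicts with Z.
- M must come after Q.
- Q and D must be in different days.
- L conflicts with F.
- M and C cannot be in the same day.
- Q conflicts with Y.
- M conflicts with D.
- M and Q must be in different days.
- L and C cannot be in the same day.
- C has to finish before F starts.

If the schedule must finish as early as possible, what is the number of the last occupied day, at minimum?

day 3

The precedence chain requires at least 2 distinct days.
With at most 3 per day and 9 tasks, at least 3 days are needed.
3 works (last occupied day: day 3): for example F in day 2, C in day 1, D in day 3, X in day 1, Q in day 1, L in day 3, M in day 2, Z in day 3, Y in day 2.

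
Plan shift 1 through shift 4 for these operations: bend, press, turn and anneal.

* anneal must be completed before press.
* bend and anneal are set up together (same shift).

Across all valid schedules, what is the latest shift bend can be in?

shift 3

Bend must be in the same shift as anneal, which can't be after shift 3, so bend is at most shift 3.
bend at shift 3 is achievable: turn=shift 1, bend=shift 3, press=shift 4, anneal=shift 3.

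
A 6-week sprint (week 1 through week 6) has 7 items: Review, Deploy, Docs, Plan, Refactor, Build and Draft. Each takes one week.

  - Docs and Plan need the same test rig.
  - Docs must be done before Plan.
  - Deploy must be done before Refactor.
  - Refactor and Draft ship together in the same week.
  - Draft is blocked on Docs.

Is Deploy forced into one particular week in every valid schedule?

No

Deploy can be week 1 (e.g. Review in week 1, Deploy in week 1, Draft in week 2, Plan in week 2, Build in week 1, Refactor in week 2, Docs in week 1) or week 2 (e.g. Plan -> week 2, Docs -> week 1, Deploy -> week 2, Refactor -> week 3, Draft -> week 3, Review -> week 1, Build -> week 1).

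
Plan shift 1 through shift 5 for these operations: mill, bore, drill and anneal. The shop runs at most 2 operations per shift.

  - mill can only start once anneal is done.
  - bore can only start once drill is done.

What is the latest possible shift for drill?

shift 4

Downstream work caps drill at shift 4.
drill at shift 4 is achievable: anneal -> shift 1, bore -> shift 5, drill -> shift 4, mill -> shift 2.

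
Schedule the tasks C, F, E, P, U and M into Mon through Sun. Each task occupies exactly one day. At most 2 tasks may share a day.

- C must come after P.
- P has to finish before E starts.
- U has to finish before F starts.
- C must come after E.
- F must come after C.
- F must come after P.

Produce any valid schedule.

M in Tue, F in Thu, P in Mon, U in Mon, E in Tue, C in Wed

Checking: P(Mon) before E(Tue); P(Mon) before C(Wed); U(Mon) before F(Thu); E(Tue) before C(Wed); P(Mon) before F(Thu); C(Wed) before F(Thu); max 2 per day (cap 2).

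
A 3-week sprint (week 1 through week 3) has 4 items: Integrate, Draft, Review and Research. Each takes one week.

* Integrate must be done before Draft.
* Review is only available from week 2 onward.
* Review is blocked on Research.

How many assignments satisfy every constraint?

9

Splitting on Integrate: it can be week 1 (6), week 2 (3). Listing each branch's schedules as (Draft, Review, Research) by week number:
Integrate=week 1: (2,2,1) (2,3,1) (2,3,2) (3,2,1) (3,3,1) (3,3,2) — 6.
Integrate=week 2: (3,2,1) (3,3,1) (3,3,2) — 3.
Summing: 6 + 3 = 9.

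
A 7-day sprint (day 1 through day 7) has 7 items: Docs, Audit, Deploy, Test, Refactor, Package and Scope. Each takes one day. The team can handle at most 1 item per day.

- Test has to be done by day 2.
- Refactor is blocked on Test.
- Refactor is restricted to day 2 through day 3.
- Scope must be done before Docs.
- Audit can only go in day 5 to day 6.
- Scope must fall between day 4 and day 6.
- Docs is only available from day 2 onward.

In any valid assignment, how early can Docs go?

day 5

Docs is available from day 2; precedence pushes Docs to at least day 5.
Docs at day 5 is achievable: Deploy -> day 3, Refactor -> day 2, Audit -> day 6, Docs -> day 5, Package -> day 7, Test -> day 1, Scope -> day 4.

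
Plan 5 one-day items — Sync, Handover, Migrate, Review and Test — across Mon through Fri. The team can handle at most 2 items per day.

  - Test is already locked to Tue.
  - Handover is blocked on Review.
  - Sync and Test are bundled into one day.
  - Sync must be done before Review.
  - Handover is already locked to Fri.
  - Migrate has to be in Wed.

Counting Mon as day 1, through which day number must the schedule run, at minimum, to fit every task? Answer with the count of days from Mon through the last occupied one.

5

The precedence chain requires at least 3 distinct days.
With at most 2 per day and 5 tasks, at least 3 days are needed.
Handover can't be placed before Fri — that is day 5 counting from Mon — so the schedule must run through at least 5 days.
5 works (last occupied day: Fri): for example Test=Tue; Review=Wed; Migrate=Wed; Handover=Fri; Sync=Tue.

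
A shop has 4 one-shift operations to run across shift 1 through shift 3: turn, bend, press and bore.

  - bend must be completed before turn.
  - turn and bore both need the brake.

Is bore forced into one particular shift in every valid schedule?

bore can be shift 1 (e.g. bore in shift 1; turn in shift 2; press in shift 1; bend in shift 1) or shift 2 (e.g. turn -> shift 3, bend -> shift 1, bore -> shift 2, press -> shift 1).

No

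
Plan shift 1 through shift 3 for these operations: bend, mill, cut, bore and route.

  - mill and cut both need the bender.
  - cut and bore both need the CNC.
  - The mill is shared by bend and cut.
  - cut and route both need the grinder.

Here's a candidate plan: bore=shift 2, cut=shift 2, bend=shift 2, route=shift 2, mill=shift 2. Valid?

mill and cut both need the bender — violated.
cut and bore both need the CNC — violated.
The mill is shared by bend and cut — violated.
cut and route both need the grinder — violated.

No. The mill is shared by bend and cut is not satisfied.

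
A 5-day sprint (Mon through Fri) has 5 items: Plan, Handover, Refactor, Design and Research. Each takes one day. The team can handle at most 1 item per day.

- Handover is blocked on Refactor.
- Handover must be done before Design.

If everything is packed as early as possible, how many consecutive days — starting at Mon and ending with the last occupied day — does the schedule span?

5

The precedence chain requires at least 3 distinct days.
With at most 1 per day and 5 tasks, at least 5 days are needed.
5 works (last occupied day: Fri): for example Plan -> Thu, Design -> Wed, Research -> Fri, Refactor -> Mon, Handover -> Tue.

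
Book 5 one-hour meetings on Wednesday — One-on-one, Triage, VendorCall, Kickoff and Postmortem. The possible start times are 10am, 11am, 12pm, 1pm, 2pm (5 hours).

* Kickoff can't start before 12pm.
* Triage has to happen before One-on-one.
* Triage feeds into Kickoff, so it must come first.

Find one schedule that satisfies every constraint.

One-on-one=11am, Kickoff=12pm, Postmortem=10am, VendorCall=10am, Triage=10am

Checking: Triage(10am) before One-on-one(11am); Triage(10am) before Kickoff(12pm); Kickoff=12pm in [12pm,2pm].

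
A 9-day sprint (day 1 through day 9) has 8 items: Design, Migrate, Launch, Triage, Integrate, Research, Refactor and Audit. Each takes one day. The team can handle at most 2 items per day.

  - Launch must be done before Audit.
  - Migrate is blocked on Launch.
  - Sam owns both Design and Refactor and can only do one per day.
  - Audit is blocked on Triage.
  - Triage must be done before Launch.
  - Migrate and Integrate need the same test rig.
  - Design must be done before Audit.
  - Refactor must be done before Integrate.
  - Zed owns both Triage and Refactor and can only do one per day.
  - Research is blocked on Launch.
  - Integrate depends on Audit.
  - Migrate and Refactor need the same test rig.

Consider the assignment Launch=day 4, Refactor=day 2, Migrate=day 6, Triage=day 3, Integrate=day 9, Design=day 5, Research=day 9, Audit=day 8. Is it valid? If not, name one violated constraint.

Integrate depends on Audit — holds.
Zed owns both Triage and Refactor and can only do one per day — holds.
Migrate and Refactor need the same test rig — holds.
Design must be done before Audit — holds.
Triage must be done before Launch — holds.
Launch must be done before Audit — holds.
Research is blocked on Launch — holds.
The team can handle at most 2 items per day — holds.
Migrate and Integrate need the same test rig — holds.
Refactor must be done before Integrate — holds.
Sam owns both Design and Refactor and can only do one per day — holds.
Audit is blocked on Triage — holds.
Migrate is blocked on Launch — holds.

Yes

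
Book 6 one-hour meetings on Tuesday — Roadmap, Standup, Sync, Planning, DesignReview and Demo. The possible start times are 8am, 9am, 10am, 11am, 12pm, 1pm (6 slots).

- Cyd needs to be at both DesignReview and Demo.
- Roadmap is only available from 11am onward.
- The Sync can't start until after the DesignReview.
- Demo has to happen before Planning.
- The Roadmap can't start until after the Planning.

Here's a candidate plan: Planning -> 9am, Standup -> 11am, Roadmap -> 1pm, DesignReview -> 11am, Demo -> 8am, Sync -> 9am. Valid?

Demo has to happen before Planning — holds.
Roadmap is only available from 11am onward — holds.
Cyd needs to be at both DesignReview and Demo — holds.
The Sync can't start until after the DesignReview — violated.
The Roadmap can't start until after the Planning — holds.

No — it violates: The Sync can't start until after the DesignReview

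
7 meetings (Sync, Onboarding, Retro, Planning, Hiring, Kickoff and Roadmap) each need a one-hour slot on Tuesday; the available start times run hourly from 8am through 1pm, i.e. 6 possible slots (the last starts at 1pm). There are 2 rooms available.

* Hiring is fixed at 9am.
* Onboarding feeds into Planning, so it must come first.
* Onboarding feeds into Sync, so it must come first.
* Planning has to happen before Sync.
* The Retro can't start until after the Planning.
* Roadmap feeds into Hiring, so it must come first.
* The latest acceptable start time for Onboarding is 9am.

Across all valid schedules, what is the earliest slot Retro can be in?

10am

Precedence pushes Retro to at least 10am.
Retro at 10am is achievable: Planning -> 9am, Kickoff -> 11am, Retro -> 10am, Onboarding -> 8am, Hiring -> 9am, Sync -> 10am, Roadmap -> 8am.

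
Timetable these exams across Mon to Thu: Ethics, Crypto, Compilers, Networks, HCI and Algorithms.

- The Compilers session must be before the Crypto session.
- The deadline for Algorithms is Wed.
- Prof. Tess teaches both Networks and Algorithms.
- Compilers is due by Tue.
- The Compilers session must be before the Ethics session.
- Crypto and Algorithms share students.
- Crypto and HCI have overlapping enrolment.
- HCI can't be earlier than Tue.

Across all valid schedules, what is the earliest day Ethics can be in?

Precedence pushes Ethics to at least Tue.
Ethics at Tue is achievable: Algorithms -> Mon, Crypto -> Wed, Ethics -> Tue, Networks -> Tue, Compilers -> Mon, HCI -> Tue.

Tue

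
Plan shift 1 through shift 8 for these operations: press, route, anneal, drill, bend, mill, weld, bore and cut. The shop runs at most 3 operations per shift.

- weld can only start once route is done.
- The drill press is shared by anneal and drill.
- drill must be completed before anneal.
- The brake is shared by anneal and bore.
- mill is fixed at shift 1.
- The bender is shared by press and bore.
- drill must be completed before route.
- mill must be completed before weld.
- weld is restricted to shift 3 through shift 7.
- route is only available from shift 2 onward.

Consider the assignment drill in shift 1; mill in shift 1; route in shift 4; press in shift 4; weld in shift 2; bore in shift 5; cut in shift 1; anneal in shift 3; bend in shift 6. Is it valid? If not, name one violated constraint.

mill must be completed before weld — holds.
drill must be completed before route — holds.
route is only available from shift 2 onward — holds.
The bender is shared by press and bore — holds.
The shop runs at most 3 operations per shift — holds.
The brake is shared by anneal and bore — holds.
drill must be completed before anneal — holds.
weld is restricted to shift 3 through shift 7 — violated.
weld can only start once route is done — violated.
The drill press is shared by anneal and drill — holds.
mill is fixed at shift 1 — holds.

No. weld can only start once route is done is not satisfied.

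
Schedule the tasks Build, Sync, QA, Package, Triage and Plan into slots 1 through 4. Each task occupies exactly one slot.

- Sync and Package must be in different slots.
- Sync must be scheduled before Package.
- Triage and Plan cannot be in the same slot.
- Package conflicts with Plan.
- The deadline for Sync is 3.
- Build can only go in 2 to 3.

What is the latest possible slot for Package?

4

Precedence pushes Package to at least 2.
Package at 4 is achievable: Sync -> 1, Plan -> 2, Triage -> 1, Build -> 2, QA -> 1, Package -> 4.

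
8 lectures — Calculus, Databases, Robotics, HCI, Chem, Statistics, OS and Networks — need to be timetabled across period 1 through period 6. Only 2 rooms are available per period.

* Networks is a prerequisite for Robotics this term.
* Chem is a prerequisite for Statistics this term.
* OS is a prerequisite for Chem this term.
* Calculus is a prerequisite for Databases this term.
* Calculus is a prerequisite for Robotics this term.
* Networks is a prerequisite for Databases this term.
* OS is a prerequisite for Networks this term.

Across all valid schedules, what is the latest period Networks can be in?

Precedence pushes Networks to at least period 2; downstream work caps Networks at period 5.
Networks at period 5 is achievable: Databases in period 6, Calculus in period 1, Chem in period 2, Robotics in period 6, OS in period 1, Statistics in period 3, HCI in period 2, Networks in period 5.

period 5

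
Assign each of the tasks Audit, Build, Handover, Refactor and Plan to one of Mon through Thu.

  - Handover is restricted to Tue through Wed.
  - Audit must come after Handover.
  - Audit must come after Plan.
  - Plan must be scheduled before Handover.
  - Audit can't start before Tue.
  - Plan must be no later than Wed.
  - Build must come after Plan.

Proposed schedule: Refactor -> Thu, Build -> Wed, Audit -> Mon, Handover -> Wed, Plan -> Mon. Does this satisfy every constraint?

No. Audit can't start before Tue is not satisfied.

Build must come after Plan — holds.
Handover is restricted to Tue through Wed — holds.
Plan must be no later than Wed — holds.
Audit can't start before Tue — violated.
Audit must come after Handover — violated.
Audit must come after Plan — violated.
Plan must be scheduled before Handover — holds.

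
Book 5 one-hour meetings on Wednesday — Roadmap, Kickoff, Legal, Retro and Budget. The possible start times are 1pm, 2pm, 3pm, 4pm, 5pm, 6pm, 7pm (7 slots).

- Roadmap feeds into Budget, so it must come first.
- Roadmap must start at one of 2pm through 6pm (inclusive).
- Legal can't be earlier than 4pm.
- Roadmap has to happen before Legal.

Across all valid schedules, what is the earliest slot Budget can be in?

Precedence pushes Budget to at least 3pm.
Budget at 3pm is achievable: Kickoff=1pm; Roadmap=2pm; Retro=1pm; Legal=4pm; Budget=3pm.

3pm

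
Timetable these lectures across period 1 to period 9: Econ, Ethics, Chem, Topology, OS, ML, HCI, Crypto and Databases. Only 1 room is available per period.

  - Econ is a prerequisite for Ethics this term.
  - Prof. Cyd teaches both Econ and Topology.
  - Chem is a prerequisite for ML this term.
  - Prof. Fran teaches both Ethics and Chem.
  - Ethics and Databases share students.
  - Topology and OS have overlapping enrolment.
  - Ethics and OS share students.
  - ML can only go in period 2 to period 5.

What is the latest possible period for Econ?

Downstream work caps Econ at period 8.
Econ at period 8 is achievable: Databases in period 7, Chem in period 1, Crypto in period 6, Ethics in period 9, Topology in period 3, Econ in period 8, OS in period 4, ML in period 2, HCI in period 5.

period 8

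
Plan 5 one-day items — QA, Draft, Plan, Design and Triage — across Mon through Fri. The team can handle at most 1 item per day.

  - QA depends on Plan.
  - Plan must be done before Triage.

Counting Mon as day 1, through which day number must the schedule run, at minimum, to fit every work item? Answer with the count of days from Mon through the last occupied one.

5

The precedence chain requires at least 2 distinct days.
With at most 1 per day and 5 work items, at least 5 days are needed.
5 works (last occupied day: Fri): for example Plan -> Mon, QA -> Tue, Triage -> Wed, Design -> Fri, Draft -> Thu.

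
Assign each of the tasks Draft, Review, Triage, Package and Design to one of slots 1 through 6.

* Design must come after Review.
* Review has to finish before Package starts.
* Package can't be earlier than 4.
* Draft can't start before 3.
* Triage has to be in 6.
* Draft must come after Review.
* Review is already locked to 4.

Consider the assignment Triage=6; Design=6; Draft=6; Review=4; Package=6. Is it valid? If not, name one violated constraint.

Yes, all constraints hold

Design must come after Review — holds.
Draft must come after Review — holds.
Review is already locked to 4 — holds.
Package can't be earlier than 4 — holds.
Review has to finish before Package starts — holds.
Draft can't start before 3 — holds.
Triage has to be in 6 — holds.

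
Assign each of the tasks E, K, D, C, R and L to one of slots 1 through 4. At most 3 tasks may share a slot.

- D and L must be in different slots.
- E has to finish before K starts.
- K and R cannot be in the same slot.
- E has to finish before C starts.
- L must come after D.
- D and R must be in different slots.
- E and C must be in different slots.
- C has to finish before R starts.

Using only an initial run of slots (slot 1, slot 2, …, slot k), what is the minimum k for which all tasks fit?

The precedence chain requires at least 3 distinct slots.
With at most 3 per slot and 6 tasks, at least 2 slots are needed.
3 works (last occupied slot: 3): for example E=1, D=1, R=3, L=2, C=2, K=2.

3 slots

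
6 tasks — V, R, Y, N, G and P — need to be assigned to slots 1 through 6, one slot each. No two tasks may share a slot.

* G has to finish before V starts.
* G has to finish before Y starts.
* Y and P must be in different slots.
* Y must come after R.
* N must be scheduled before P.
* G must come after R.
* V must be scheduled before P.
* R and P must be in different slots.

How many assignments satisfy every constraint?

Splitting on V: it can be 3 (3), 4 (7), 5 (4). Listing each branch's schedules as (R, Y, N, G, P):
V=3: (1,4,5,2,6) (1,5,4,2,6) (1,6,4,2,5) — 3.
V=4: (1,3,5,2,6) (1,5,2,3,6) (1,5,3,2,6) (1,6,2,3,5) (1,6,3,2,5) (2,5,1,3,6) (2,6,1,3,5) — 7.
V=5: (1,3,4,2,6) (1,4,2,3,6) (1,4,3,2,6) (2,4,1,3,6) — 4.
Summing: 3 + 7 + 4 = 14.

14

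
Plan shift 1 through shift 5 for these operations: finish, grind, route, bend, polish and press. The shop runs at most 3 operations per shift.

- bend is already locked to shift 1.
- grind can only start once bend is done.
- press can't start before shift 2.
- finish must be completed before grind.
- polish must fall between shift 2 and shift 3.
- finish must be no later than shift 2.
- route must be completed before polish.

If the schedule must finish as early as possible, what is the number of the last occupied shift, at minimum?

The precedence chain requires at least 2 distinct shifts.
With at most 3 per shift and 6 operations, at least 2 shifts are needed.
2 works (last occupied shift: shift 2): for example polish -> shift 2; press -> shift 2; finish -> shift 1; bend -> shift 1; grind -> shift 2; route -> shift 1.

2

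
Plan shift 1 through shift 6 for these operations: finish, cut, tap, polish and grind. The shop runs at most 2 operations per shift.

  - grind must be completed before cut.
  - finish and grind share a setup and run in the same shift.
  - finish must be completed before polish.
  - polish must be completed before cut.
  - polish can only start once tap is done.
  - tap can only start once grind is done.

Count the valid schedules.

15

Splitting on finish: it can be shift 1 (10), shift 2 (4), shift 3 (1). Listing each branch's schedules as (cut, tap, polish, grind) by shift number:
finish=shift 1: (4,2,3,1) (5,2,3,1) (5,2,4,1) (5,3,4,1) (6,2,3,1) (6,2,4,1) (6,2,5,1) (6,3,4,1) (6,3,5,1) (6,4,5,1) — 10.
finish=shift 2: (5,3,4,2) (6,3,4,2) (6,3,5,2) (6,4,5,2) — 4.
finish=shift 3: (6,4,5,3) — 1.
Summing: 10 + 4 + 1 = 15.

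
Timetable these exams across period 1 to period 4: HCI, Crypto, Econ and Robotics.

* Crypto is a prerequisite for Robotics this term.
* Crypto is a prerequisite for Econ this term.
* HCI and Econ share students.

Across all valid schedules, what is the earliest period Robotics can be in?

Precedence pushes Robotics to at least period 2.
Robotics at period 2 is achievable: Econ -> period 2; Robotics -> period 2; HCI -> period 1; Crypto -> period 1.

period 2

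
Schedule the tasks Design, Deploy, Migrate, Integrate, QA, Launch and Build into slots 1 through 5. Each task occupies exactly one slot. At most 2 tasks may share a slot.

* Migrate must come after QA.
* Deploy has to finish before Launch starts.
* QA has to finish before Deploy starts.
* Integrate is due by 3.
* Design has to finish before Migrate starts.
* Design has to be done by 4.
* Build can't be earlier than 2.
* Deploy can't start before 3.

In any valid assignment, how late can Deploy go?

4

Deploy is available from 3; downstream work caps Deploy at 4.
Deploy at 4 is achievable: Launch in 5, Design in 1, Migrate in 3, Build in 2, Deploy in 4, Integrate in 1, QA in 2.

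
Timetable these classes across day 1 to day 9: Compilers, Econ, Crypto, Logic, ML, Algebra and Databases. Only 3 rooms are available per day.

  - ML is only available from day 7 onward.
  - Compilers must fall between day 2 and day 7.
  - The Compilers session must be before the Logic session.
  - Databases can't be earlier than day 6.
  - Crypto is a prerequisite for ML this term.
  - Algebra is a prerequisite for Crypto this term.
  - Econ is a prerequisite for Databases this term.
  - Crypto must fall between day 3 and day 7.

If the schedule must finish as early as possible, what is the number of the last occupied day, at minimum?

The precedence chain requires at least 3 distinct days.
With at most 3 per day and 7 classes, at least 3 days are needed.
ML can't be placed before day 7, so the schedule must run through at least day 7.
7 works (last occupied day: day 7): for example Crypto=day 3, Databases=day 6, Econ=day 1, Compilers=day 2, Logic=day 3, ML=day 7, Algebra=day 1.

day 7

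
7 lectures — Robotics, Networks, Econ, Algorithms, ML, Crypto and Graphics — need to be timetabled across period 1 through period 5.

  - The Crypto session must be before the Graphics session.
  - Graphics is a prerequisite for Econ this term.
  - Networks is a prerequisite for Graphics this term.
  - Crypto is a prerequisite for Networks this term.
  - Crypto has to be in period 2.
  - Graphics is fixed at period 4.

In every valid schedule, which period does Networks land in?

Crypto is fixed at period 2 and must come before Networks, so Networks is at least period 3.
Graphics is fixed at period 4 and must come after Networks, so Networks is at most period 3.
So Networks must be period 3.

period 3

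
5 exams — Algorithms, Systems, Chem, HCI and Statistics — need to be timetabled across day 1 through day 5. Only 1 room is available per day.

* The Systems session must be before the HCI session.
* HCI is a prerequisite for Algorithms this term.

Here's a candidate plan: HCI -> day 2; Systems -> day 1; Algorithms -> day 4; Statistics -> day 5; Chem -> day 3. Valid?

Yes

The Systems session must be before the HCI session — holds.
Only 1 room is available per day — holds.
HCI is a prerequisite for Algorithms this term — holds.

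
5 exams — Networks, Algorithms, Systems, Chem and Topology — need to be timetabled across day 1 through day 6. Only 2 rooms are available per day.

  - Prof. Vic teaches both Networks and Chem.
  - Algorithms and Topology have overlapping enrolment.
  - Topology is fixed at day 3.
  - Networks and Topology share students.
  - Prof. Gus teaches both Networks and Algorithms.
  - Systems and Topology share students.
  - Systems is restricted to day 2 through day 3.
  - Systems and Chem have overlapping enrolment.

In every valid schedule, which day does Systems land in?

day 2

Systems's window is day 2–day 3.
Topology is fixed at day 3, and Systems can't share a day with Topology.
So Systems must be day 2.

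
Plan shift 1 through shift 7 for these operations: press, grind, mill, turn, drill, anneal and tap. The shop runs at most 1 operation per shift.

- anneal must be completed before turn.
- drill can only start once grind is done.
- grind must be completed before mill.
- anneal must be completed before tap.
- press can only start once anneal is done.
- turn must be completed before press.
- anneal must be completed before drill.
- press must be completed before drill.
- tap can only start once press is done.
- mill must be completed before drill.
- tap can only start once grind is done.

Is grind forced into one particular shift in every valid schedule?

No

grind can be shift 1 (e.g. press=shift 4, mill=shift 5, turn=shift 3, grind=shift 1, anneal=shift 2, tap=shift 7, drill=shift 6) or shift 2 (e.g. press -> shift 4, mill -> shift 5, turn -> shift 3, drill -> shift 6, anneal -> shift 1, tap -> shift 7, grind -> shift 2).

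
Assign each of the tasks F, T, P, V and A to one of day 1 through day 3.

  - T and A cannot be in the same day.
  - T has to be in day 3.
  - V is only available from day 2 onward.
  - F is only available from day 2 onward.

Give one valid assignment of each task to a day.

T=day 3, V=day 2, A=day 1, F=day 2, P=day 1

Checking: T(day 3) != A(day 1); V=day 2 in [day 2,day 3]; T=day 3 in [day 3,day 3]; F=day 2 in [day 2,day 3].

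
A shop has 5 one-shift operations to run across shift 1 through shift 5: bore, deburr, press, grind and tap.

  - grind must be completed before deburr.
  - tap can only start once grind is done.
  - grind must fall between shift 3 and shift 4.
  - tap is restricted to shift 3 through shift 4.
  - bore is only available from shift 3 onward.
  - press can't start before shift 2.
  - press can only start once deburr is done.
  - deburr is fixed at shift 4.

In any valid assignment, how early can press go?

Press is available from shift 2; precedence pushes press to at least shift 5.
press at shift 5 is achievable: press=shift 5; deburr=shift 4; bore=shift 3; tap=shift 4; grind=shift 3.

shift 5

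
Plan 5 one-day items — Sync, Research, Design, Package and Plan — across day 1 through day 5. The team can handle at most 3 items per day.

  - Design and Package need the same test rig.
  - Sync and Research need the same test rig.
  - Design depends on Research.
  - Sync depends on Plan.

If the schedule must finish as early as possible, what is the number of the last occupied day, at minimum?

The precedence chain requires at least 2 distinct days.
With at most 3 per day and 5 work items, at least 2 days are needed.
2 works (last occupied day: day 2): for example Plan=day 1; Research=day 1; Design=day 2; Package=day 1; Sync=day 2.

2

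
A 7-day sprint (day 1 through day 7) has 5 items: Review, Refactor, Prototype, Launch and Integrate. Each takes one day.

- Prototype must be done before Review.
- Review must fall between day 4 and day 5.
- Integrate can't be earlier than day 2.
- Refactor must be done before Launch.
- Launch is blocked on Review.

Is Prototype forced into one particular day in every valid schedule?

Prototype can be day 1 (e.g. Prototype=day 1, Integrate=day 2, Review=day 4, Launch=day 5, Refactor=day 1) or day 2 (e.g. Prototype -> day 2; Launch -> day 5; Refactor -> day 1; Integrate -> day 2; Review -> day 4).

No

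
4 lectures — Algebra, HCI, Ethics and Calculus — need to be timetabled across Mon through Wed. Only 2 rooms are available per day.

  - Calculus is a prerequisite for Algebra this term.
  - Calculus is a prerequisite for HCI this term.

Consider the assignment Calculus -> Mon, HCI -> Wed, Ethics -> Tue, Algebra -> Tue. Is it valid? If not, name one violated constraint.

Only 2 rooms are available per day — holds.
Calculus is a prerequisite for Algebra this term — holds.
Calculus is a prerequisite for HCI this term — holds.

Yes, all constraints hold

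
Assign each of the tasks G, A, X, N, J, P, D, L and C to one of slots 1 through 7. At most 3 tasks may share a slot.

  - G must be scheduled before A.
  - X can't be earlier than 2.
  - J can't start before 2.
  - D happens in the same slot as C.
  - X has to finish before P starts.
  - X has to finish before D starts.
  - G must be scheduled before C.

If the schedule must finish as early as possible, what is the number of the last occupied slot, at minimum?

The precedence chain requires at least 2 distinct slots.
With at most 3 per slot and 9 tasks, at least 3 slots are needed.
Propagating the time windows through the other constraints, P can't land before 3, so the schedule must run through at least slot 3.
3 works (last occupied slot: 3): for example P=3, G=1, A=2, L=1, C=3, J=2, N=1, X=2, D=3.

slot 3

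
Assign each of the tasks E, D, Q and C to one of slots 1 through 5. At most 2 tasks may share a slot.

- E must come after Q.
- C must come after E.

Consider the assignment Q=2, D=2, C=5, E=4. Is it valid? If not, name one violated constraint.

Yes

E must come after Q — holds.
At most 2 tasks may share a slot — holds.
C must come after E — holds.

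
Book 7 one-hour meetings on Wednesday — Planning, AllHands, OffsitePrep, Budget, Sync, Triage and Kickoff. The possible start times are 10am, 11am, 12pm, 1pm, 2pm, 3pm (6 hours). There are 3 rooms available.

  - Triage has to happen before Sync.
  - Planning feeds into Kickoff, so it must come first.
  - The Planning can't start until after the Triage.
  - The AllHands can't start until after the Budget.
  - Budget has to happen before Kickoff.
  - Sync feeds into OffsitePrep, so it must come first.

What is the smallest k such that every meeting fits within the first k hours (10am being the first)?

3 hours

The precedence chain requires at least 3 distinct hours.
With at most 3 per hour and 7 meetings, at least 3 hours are needed.
3 works (last occupied hour: 12pm): for example Kickoff=12pm; Sync=11am; Budget=10am; AllHands=11am; OffsitePrep=12pm; Triage=10am; Planning=11am.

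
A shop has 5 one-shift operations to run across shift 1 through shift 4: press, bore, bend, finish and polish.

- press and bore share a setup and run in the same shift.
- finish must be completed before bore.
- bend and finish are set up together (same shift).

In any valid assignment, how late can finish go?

Downstream work caps finish at shift 3.
finish at shift 3 is achievable: polish=shift 1, press=shift 4, bore=shift 4, bend=shift 3, finish=shift 3.

shift 3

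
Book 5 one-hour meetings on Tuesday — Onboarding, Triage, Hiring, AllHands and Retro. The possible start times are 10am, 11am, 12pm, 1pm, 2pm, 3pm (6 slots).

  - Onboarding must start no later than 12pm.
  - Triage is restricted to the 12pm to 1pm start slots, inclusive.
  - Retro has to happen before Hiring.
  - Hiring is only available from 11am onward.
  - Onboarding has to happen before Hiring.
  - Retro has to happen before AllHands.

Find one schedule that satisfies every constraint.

AllHands -> 11am; Hiring -> 11am; Triage -> 12pm; Onboarding -> 10am; Retro -> 10am

Checking: Retro(10am) before Hiring(11am); Retro(10am) before AllHands(11am); Onboarding(10am) before Hiring(11am); Triage=12pm in [12pm,1pm]; Hiring=11am in [11am,3pm]; Onboarding=10am in [10am,12pm].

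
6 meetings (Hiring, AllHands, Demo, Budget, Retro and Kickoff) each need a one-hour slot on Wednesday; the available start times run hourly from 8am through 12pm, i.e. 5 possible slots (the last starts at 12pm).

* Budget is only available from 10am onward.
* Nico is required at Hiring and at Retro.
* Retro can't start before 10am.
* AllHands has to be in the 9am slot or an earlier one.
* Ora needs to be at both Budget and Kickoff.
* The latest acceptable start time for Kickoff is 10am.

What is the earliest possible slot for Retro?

Retro is available from 10am.
Retro at 10am is achievable: Retro -> 10am; AllHands -> 8am; Hiring -> 8am; Demo -> 8am; Kickoff -> 8am; Budget -> 10am.

10am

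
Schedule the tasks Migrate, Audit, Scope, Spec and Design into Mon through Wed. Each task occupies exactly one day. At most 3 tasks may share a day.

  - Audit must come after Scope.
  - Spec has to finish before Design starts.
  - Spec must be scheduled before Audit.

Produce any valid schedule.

Scope -> Mon, Spec -> Mon, Audit -> Tue, Design -> Tue, Migrate -> Mon

Checking: Spec(Mon) before Audit(Tue); Spec(Mon) before Design(Tue); Scope(Mon) before Audit(Tue); max 3 per day (cap 3).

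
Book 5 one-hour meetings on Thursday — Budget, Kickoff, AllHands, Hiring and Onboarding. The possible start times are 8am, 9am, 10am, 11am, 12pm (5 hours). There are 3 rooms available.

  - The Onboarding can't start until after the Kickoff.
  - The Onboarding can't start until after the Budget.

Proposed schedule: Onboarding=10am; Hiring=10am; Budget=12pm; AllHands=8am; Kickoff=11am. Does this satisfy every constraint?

No — it violates: The Onboarding can't start until after the Budget

There are 3 rooms available — holds.
The Onboarding can't start until after the Kickoff — violated.
The Onboarding can't start until after the Budget — violated.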